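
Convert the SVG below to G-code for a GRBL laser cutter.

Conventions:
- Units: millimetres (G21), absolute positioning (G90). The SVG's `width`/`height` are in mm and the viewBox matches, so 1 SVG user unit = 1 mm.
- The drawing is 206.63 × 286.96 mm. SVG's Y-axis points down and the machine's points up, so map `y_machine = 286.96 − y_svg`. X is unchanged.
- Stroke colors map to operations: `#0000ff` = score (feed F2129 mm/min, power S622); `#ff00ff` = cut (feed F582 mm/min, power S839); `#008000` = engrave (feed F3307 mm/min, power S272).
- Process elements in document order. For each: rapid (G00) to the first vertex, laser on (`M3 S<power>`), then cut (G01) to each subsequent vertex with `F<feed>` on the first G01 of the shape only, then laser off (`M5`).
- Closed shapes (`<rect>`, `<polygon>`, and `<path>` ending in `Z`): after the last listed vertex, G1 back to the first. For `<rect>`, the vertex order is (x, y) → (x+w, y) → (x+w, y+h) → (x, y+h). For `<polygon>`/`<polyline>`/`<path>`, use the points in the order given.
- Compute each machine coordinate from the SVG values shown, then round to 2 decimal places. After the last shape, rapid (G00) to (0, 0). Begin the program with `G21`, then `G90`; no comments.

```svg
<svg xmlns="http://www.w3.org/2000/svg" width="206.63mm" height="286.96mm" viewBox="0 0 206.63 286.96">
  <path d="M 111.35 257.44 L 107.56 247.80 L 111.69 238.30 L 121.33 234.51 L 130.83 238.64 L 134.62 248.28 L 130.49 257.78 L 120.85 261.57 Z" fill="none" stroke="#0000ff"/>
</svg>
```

viewBox `0 0 206.63 286.96` with mm width/height → 1 unit = 1 mm. Flip: y_m = 286.96 − y_svg.

**Shape 1** — `<path>` regular polygon, stroke `#0000ff` → score (S622, F2129). Machine vertices: (111.35,29.52) → (107.56,39.16) → (111.69,48.66) → (121.33,52.45) → (130.83,48.32) → (134.62,38.68) → (130.49,29.18) → (120.85,25.39) → (111.35,29.52). Closed: final G1 returns to the first vertex.

G21
G90
G00 X111.35 Y29.52
M3 S622
G01 X107.56 Y39.16 F2129
G01 X111.69 Y48.66
G01 X121.33 Y52.45
G01 X130.83 Y48.32
G01 X134.62 Y38.68
G01 X130.49 Y29.18
G01 X120.85 Y25.39
G01 X111.35 Y29.52
M5
G00 X0.00 Y0.00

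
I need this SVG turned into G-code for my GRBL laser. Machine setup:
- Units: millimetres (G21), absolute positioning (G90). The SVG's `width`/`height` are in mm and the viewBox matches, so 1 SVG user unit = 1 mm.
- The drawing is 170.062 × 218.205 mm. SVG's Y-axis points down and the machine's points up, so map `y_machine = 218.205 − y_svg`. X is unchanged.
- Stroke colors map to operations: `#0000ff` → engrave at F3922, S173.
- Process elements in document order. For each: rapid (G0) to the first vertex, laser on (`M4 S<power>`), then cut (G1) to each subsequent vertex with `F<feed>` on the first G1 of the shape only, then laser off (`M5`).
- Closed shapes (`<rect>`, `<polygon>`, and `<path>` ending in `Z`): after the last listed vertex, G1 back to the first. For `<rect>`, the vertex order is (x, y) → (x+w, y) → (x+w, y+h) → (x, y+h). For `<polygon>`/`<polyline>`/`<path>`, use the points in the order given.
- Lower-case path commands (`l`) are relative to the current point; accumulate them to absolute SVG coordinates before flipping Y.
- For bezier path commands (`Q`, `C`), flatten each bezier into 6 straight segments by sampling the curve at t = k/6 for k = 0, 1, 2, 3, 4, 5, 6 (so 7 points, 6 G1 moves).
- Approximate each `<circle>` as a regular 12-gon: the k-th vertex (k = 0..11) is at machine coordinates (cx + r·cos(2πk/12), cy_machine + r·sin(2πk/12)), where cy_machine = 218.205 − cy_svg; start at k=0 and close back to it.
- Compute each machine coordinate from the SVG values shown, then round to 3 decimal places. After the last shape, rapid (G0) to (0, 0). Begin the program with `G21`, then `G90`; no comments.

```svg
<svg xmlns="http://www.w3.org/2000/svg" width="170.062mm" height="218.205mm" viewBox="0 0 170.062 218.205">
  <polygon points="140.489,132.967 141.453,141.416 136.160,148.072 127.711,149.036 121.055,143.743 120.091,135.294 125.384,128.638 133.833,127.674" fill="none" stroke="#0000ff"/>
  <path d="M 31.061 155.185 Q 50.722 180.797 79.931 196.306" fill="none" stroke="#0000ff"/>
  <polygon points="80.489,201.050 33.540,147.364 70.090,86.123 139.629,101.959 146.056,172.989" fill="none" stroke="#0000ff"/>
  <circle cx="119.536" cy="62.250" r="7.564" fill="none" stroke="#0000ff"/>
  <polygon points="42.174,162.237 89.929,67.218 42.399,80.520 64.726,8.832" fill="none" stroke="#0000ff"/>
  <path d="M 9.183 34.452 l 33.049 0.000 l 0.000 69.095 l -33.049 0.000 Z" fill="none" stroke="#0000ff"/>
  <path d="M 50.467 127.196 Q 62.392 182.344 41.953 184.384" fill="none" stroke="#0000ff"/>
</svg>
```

viewBox `0 0 170.062 218.205` with mm width/height → 1 unit = 1 mm. Flip: y_m = 218.205 − y_svg.

**Shape 1** — `<polygon>` regular polygon, stroke `#0000ff` → engrave (S173, F3922). Machine vertices: (140.489,85.238) → (141.453,76.789) → (136.160,70.133) → (127.711,69.169) → (121.055,74.462) → (120.091,82.911) → (125.384,89.567) → (133.833,90.531) → (140.489,85.238). Closed: final G1 returns to the first vertex.

**Shape 2** — `<path>` quadratic bezier, stroke `#0000ff` → engrave (S173, F3922). Control points (SVG): P0=(31.061,155.185), P1=(50.722,180.797), P2=(79.931,196.306); sampled at t=k/6. Machine vertices: (31.061,63.020) → (37.880,54.763) → (45.229,47.068) → (53.109,39.934) → (61.519,33.361) → (70.460,27.349) → (79.931,21.899). Open path.

**Shape 3** — `<polygon>` regular polygon, stroke `#0000ff` → engrave (S173, F3922). Machine vertices: (80.489,17.155) → (33.540,70.841) → (70.090,132.082) → (139.629,116.246) → (146.056,45.216) → (80.489,17.155). Closed: final G1 returns to the first vertex.

**Shape 4** — `<circle>` circle, stroke `#0000ff` → engrave (S173, F3922). Machine vertices: (127.100,155.955) → (126.087,159.737) → (123.318,162.506) → (119.536,163.519) → (115.754,162.506) → (112.985,159.737) → (111.972,155.955) → (112.985,152.173) → (115.754,149.404) → (119.536,148.391) → (123.318,149.404) → (126.087,152.173) → (127.100,155.955). Closed: final G1 returns to the first vertex.

**Shape 5** — `<polygon>` closed polygon, stroke `#0000ff` → engrave (S173, F3922). Machine vertices: (42.174,55.968) → (89.929,150.987) → (42.399,137.685) → (64.726,209.373) → (42.174,55.968). Closed: final G1 returns to the first vertex.

**Shape 6** — `<path>` rectangle, stroke `#0000ff` → engrave (S173, F3922). Machine vertices: (9.183,183.753) → (42.232,183.753) → (42.232,114.658) → (9.183,114.658) → (9.183,183.753). Closed: final G1 returns to the first vertex.

**Shape 7** — `<path>` quadratic bezier, stroke `#0000ff` → engrave (S173, F3922). Control points (SVG): P0=(50.467,127.196), P1=(62.392,182.344), P2=(41.953,184.384); sampled at t=k/6. Machine vertices: (50.467,91.009) → (53.543,74.102) → (54.821,60.145) → (54.301,49.138) → (51.983,41.082) → (47.867,35.976) → (41.953,33.821). Open path.

G21
G90
G0 X140.489 Y85.238
M4 S173
G1 X141.453 Y76.789 F3922
G1 X136.160 Y70.133
G1 X127.711 Y69.169
G1 X121.055 Y74.462
G1 X120.091 Y82.911
G1 X125.384 Y89.567
G1 X133.833 Y90.531
G1 X140.489 Y85.238
M5
G0 X31.061 Y63.020
M4 S173
G1 X37.880 Y54.763 F3922
G1 X45.229 Y47.068
G1 X53.109 Y39.934
G1 X61.519 Y33.361
G1 X70.460 Y27.349
G1 X79.931 Y21.899
M5
G0 X80.489 Y17.155
M4 S173
G1 X33.540 Y70.841 F3922
G1 X70.090 Y132.082
G1 X139.629 Y116.246
G1 X146.056 Y45.216
G1 X80.489 Y17.155
M5
G0 X127.100 Y155.955
M4 S173
G1 X126.087 Y159.737 F3922
G1 X123.318 Y162.506
G1 X119.536 Y163.519
G1 X115.754 Y162.506
G1 X112.985 Y159.737
G1 X111.972 Y155.955
G1 X112.985 Y152.173
G1 X115.754 Y149.404
G1 X119.536 Y148.391
G1 X123.318 Y149.404
G1 X126.087 Y152.173
G1 X127.100 Y155.955
M5
G0 X42.174 Y55.968
M4 S173
G1 X89.929 Y150.987 F3922
G1 X42.399 Y137.685
G1 X64.726 Y209.373
G1 X42.174 Y55.968
M5
G0 X9.183 Y183.753
M4 S173
G1 X42.232 Y183.753 F3922
G1 X42.232 Y114.658
G1 X9.183 Y114.658
G1 X9.183 Y183.753
M5
G0 X50.467 Y91.009
M4 S173
G1 X53.543 Y74.102 F3922
G1 X54.821 Y60.145
G1 X54.301 Y49.138
G1 X51.983 Y41.082
G1 X47.867 Y35.976
G1 X41.953 Y33.821
M5
G0 X0.000 Y0.000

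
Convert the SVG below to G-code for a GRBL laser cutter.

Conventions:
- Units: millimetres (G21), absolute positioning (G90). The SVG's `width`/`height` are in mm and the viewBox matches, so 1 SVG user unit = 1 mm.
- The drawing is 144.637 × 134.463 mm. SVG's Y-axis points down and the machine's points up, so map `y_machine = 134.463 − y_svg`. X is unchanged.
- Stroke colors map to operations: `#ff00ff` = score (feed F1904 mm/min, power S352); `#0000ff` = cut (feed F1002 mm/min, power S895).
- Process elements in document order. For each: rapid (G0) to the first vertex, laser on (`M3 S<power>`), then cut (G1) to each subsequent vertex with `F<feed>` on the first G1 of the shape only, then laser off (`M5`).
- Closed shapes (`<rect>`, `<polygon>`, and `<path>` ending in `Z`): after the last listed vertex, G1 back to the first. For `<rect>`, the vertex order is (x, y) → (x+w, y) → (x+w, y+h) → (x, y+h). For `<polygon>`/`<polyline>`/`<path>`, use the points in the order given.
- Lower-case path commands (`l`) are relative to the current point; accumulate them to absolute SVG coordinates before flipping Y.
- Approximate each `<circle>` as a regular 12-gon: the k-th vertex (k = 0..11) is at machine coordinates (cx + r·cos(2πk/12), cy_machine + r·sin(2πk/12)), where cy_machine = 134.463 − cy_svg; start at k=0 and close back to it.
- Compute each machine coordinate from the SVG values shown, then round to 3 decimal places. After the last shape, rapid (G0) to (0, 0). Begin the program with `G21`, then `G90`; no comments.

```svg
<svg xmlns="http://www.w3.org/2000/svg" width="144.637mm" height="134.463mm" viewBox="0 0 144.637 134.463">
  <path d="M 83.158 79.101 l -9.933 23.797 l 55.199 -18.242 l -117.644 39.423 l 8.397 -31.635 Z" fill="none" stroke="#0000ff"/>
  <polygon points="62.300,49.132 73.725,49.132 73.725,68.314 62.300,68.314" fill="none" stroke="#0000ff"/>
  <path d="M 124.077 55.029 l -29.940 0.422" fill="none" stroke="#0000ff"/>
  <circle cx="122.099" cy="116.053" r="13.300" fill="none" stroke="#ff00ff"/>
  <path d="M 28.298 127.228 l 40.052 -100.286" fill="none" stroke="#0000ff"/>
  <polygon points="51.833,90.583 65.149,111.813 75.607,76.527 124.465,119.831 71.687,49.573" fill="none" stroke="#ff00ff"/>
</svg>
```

G21
G90
G0 X83.158 Y55.362
M3 S895
G1 X73.225 Y31.565 F1002
G1 X128.424 Y49.807
G1 X10.780 Y10.384
G1 X19.177 Y42.019
G1 X83.158 Y55.362
M5
G0 X62.300 Y85.331
M3 S895
G1 X73.725 Y85.331 F1002
G1 X73.725 Y66.149
G1 X62.300 Y66.149
G1 X62.300 Y85.331
M5
G0 X124.077 Y79.434
M3 S895
G1 X94.137 Y79.012 F1002
M5
G0 X135.399 Y18.410
M3 S352
G1 X133.617 Y25.060 F1904
G1 X128.749 Y29.928
G1 X122.099 Y31.710
G1 X115.449 Y29.928
G1 X110.581 Y25.060
G1 X108.799 Y18.410
G1 X110.581 Y11.760
G1 X115.449 Y6.892
G1 X122.099 Y5.110
G1 X128.749 Y6.892
G1 X133.617 Y11.760
G1 X135.399 Y18.410
M5
G0 X28.298 Y7.235
M3 S895
G1 X68.350 Y107.521 F1002
M5
G0 X51.833 Y43.880
M3 S352
G1 X65.149 Y22.650 F1904
G1 X75.607 Y57.936
G1 X124.465 Y14.632
G1 X71.687 Y84.890
G1 X51.833 Y43.880
M5
G0 X0.000 Y0.000

Since the viewBox matches the mm dimensions, user units are millimetres directly. The only transform is the Y-flip y_m = 134.463 − y_svg.

Shape 1 is a closed polygon drawn with `<path>`. Its stroke #0000ff means cut at S895, F1002. After flipping Y the toolpath is (83.158,55.362) → (73.225,31.565) → (128.424,49.807) → (10.780,10.384) → (19.177,42.019) → (83.158,55.362), returning to the start.

Shape 2 is a rectangle drawn with `<polygon>`. Its stroke #0000ff means cut at S895, F1002. After flipping Y the toolpath is (62.300,85.331) → (73.725,85.331) → (73.725,66.149) → (62.300,66.149) → (62.300,85.331), returning to the start.

Shape 3 is a line segment drawn with `<path>`. Its stroke #0000ff means cut at S895, F1002. After flipping Y the toolpath is (124.077,79.434) → (94.137,79.012).

Shape 4 is a circle drawn with `<circle>`. Its stroke #ff00ff means score at S352, F1904. After flipping Y the toolpath is (135.399,18.410) → (133.617,25.060) → (128.749,29.928) → (122.099,31.710) → (115.449,29.928) → (110.581,25.060) → (108.799,18.410) → (110.581,11.760) → (115.449,6.892) → (122.099,5.110) → (128.749,6.892) → (133.617,11.760) → (135.399,18.410), returning to the start.

Shape 5 is a line segment drawn with `<path>`. Its stroke #0000ff means cut at S895, F1002. After flipping Y the toolpath is (28.298,7.235) → (68.350,107.521).

Shape 6 is a closed polygon drawn with `<polygon>`. Its stroke #ff00ff means score at S352, F1904. After flipping Y the toolpath is (51.833,43.880) → (65.149,22.650) → (75.607,57.936) → (124.465,14.632) → (71.687,84.890) → (51.833,43.880), returning to the start.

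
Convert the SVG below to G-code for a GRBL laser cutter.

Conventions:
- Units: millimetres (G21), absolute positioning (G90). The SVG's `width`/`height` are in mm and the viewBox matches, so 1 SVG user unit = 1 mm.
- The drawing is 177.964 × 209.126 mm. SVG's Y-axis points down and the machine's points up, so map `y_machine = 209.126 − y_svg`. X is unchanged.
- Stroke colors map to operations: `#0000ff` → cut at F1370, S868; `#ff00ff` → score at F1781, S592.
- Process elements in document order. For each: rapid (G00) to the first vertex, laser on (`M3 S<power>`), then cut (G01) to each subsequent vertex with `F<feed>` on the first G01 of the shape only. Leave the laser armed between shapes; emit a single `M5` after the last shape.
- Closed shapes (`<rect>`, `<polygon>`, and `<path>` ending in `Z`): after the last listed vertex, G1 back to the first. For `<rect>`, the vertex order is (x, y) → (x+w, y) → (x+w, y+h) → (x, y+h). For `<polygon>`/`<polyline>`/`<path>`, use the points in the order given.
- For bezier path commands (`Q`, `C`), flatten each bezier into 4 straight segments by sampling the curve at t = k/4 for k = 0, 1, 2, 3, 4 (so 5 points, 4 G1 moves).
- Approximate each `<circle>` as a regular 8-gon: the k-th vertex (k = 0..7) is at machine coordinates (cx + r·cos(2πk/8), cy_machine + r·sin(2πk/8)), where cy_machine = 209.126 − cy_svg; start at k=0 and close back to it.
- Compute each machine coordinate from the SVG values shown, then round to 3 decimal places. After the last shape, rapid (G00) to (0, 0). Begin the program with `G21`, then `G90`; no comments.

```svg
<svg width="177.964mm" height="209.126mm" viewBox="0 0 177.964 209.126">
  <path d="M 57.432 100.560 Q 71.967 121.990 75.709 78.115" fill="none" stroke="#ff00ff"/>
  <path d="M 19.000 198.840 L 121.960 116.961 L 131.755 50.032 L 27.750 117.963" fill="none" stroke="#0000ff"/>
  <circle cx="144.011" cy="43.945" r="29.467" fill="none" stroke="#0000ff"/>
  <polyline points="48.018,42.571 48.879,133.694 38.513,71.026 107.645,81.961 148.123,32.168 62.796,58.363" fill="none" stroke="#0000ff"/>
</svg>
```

G21
G90
G00 X57.432 Y108.566
M3 S592
G01 X64.025 Y101.933 F1781
G01 X69.269 Y103.462
G01 X73.163 Y113.155
G01 X75.709 Y131.011
G00 X19.000 Y10.286
M3 S868
G01 X121.960 Y92.165 F1370
G01 X131.755 Y159.094
G01 X27.750 Y91.163
G00 X173.478 Y165.181
M3 S868
G01 X164.847 Y186.017 F1370
G01 X144.011 Y194.648
G01 X123.175 Y186.017
G01 X114.544 Y165.181
G01 X123.175 Y144.345
G01 X144.011 Y135.714
G01 X164.847 Y144.345
G01 X173.478 Y165.181
G00 X48.018 Y166.555
M3 S868
G01 X48.879 Y75.432 F1370
G01 X38.513 Y138.100
G01 X107.645 Y127.165
G01 X148.123 Y176.958
G01 X62.796 Y150.763
M5
G00 X0.000 Y0.000

viewBox `0 0 177.964 209.126` with mm width/height → 1 unit = 1 mm. Flip: y_m = 209.126 − y_svg.

**Shape 1** — `<path>` quadratic bezier, stroke `#ff00ff` → score (S592, F1781). Control points (SVG): P0=(57.432,100.560), P1=(71.967,121.990), P2=(75.709,78.115); sampled at t=k/4. Machine vertices: (57.432,108.566) → (64.025,101.933) → (69.269,103.462) → (73.163,113.155) → (75.709,131.011). Open path.

**Shape 2** — `<path>` open polyline, stroke `#0000ff` → cut (S868, F1370). Machine vertices: (19.000,10.286) → (121.960,92.165) → (131.755,159.094) → (27.750,91.163). Open path.

**Shape 3** — `<circle>` circle, stroke `#0000ff` → cut (S868, F1370). Machine vertices: (173.478,165.181) → (164.847,186.017) → (144.011,194.648) → (123.175,186.017) → (114.544,165.181) → (123.175,144.345) → (144.011,135.714) → (164.847,144.345) → (173.478,165.181). Closed: final G1 returns to the first vertex.

**Shape 4** — `<polyline>` open polyline, stroke `#0000ff` → cut (S868, F1370). Machine vertices: (48.018,166.555) → (48.879,75.432) → (38.513,138.100) → (107.645,127.165) → (148.123,176.958) → (62.796,150.763). Open path.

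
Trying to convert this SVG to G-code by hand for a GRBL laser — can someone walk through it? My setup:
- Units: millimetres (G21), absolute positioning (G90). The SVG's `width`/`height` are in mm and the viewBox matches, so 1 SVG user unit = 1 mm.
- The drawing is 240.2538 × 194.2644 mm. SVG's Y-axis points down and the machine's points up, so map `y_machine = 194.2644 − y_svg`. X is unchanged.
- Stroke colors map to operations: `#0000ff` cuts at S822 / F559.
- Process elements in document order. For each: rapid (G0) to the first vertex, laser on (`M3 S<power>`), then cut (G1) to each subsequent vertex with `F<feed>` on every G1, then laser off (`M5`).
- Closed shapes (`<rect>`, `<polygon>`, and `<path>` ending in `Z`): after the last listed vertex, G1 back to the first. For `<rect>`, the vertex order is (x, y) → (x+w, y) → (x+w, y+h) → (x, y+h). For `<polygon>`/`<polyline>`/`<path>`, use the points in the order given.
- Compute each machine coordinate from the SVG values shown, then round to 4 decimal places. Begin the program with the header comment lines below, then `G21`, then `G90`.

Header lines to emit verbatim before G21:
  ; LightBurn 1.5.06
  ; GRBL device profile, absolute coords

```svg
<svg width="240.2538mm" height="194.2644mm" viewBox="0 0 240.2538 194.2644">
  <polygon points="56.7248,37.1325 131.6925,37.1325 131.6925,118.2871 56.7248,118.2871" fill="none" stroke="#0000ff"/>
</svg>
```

; LightBurn 1.5.06
; GRBL device profile, absolute coords
G21
G90
G0 X56.7248 Y157.1319
M3 S822
G1 X131.6925 Y157.1319 F559
G1 X131.6925 Y75.9773 F559
G1 X56.7248 Y75.9773 F559
G1 X56.7248 Y157.1319 F559
M5

1 u = 1 mm; y_m = 194.2644 − y.

[1] `<polygon>` rectangle, #0000ff→cut S822 F559: (56.7248,157.1319) → (131.6925,157.1319) → (131.6925,75.9773) → (56.7248,75.9773) → (56.7248,157.1319) (closed)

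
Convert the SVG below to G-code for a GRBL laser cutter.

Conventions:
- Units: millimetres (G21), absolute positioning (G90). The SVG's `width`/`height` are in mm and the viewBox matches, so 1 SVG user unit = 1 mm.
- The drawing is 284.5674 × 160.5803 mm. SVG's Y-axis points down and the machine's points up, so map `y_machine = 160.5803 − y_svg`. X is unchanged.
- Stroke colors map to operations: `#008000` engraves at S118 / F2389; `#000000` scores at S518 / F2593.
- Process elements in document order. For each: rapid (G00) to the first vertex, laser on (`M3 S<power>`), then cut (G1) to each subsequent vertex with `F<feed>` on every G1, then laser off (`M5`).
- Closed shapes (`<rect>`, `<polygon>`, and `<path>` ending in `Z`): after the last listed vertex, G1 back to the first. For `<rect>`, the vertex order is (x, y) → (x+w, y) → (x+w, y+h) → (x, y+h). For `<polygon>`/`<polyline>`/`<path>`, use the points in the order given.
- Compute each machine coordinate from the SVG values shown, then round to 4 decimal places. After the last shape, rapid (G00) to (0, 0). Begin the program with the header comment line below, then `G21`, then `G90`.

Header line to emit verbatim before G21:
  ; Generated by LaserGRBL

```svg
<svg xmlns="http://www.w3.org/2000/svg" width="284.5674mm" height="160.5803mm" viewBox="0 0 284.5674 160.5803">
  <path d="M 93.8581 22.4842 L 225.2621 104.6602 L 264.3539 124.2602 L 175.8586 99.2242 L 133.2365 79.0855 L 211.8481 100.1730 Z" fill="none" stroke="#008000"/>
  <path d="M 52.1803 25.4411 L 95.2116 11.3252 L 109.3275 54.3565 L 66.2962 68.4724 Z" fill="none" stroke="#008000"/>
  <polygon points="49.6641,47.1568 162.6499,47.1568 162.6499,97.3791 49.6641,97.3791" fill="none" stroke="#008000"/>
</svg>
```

; Generated by LaserGRBL
G21
G90
G00 X93.8581 Y138.0961
M3 S118
G1 X225.2621 Y55.9201 F2389
G1 X264.3539 Y36.3201 F2389
G1 X175.8586 Y61.3561 F2389
G1 X133.2365 Y81.4948 F2389
G1 X211.8481 Y60.4073 F2389
G1 X93.8581 Y138.0961 F2389
M5
G00 X52.1803 Y135.1392
M3 S118
G1 X95.2116 Y149.2551 F2389
G1 X109.3275 Y106.2238 F2389
G1 X66.2962 Y92.1079 F2389
G1 X52.1803 Y135.1392 F2389
M5
G00 X49.6641 Y113.4235
M3 S118
G1 X162.6499 Y113.4235 F2389
G1 X162.6499 Y63.2012 F2389
G1 X49.6641 Y63.2012 F2389
G1 X49.6641 Y113.4235 F2389
M5
G00 X0.0000 Y0.0000

1 u = 1 mm; y_m = 160.5803 − y.

[1] `<path>` closed polygon, #008000→engrave S118 F2389: (93.8581,138.0961) → (225.2621,55.9201) → (264.3539,36.3201) → (175.8586,61.3561) → (133.2365,81.4948) → (211.8481,60.4073) → (93.8581,138.0961) (closed)

[2] `<path>` regular polygon, #008000→engrave S118 F2389: (52.1803,135.1392) → (95.2116,149.2551) → (109.3275,106.2238) → (66.2962,92.1079) → (52.1803,135.1392) (closed)

[3] `<polygon>` rectangle, #008000→engrave S118 F2389: (49.6641,113.4235) → (162.6499,113.4235) → (162.6499,63.2012) → (49.6641,63.2012) → (49.6641,113.4235) (closed)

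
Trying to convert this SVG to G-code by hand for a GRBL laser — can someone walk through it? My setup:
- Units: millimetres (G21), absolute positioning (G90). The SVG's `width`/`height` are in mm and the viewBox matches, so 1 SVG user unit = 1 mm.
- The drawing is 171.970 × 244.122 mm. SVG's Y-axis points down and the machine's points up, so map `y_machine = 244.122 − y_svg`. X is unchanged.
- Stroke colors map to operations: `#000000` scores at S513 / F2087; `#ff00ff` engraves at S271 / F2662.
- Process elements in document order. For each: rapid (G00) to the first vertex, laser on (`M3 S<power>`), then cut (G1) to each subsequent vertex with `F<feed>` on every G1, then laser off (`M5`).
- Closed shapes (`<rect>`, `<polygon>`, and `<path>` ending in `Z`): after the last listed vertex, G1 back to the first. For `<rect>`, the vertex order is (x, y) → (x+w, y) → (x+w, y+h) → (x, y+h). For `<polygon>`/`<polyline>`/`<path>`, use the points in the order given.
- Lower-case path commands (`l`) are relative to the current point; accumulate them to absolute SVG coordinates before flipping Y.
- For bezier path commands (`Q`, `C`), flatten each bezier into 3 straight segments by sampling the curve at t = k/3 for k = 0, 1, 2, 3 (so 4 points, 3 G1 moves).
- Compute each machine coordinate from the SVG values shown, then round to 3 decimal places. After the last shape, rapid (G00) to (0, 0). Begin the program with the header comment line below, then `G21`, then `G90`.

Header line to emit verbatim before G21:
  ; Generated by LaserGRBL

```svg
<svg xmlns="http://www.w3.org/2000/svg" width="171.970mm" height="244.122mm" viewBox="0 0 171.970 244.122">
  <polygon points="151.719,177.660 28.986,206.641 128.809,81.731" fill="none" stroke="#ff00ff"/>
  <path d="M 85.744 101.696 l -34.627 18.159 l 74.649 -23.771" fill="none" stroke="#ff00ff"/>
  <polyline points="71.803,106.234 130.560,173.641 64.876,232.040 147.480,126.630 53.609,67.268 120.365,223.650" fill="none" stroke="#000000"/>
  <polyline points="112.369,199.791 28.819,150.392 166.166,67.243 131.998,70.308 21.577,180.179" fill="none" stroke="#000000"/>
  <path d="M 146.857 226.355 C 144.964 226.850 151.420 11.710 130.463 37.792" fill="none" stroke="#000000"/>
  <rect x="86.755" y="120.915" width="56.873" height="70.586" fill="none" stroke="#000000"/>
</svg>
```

Since the viewBox matches the mm dimensions, user units are millimetres directly. The only transform is the Y-flip y_m = 244.122 − y_svg.

Shape 1 is a closed polygon drawn with `<polygon>`. Its stroke #ff00ff means engrave at S271, F2662. After flipping Y the toolpath is (151.719,66.462) → (28.986,37.481) → (128.809,162.391) → (151.719,66.462), returning to the start.

Shape 2 is a open polyline drawn with `<path>`. Its stroke #ff00ff means engrave at S271, F2662. After flipping Y the toolpath is (85.744,142.426) → (51.117,124.267) → (125.766,148.038).

Shape 3 is a open polyline drawn with `<polyline>`. Its stroke #000000 means score at S513, F2087. After flipping Y the toolpath is (71.803,137.888) → (130.560,70.481) → (64.876,12.082) → (147.480,117.492) → (53.609,176.854) → (120.365,20.472).

Shape 4 is a open polyline drawn with `<polyline>`. Its stroke #000000 means score at S513, F2087. After flipping Y the toolpath is (112.369,44.331) → (28.819,93.730) → (166.166,176.879) → (131.998,173.814) → (21.577,63.943).

Shape 5 is a cubic bezier drawn with `<path>`. Its stroke #000000 means score at S513, F2087. After flipping Y the toolpath is (146.857,17.767) → (146.422,72.230) → (143.607,168.925) → (130.463,206.330).

Shape 6 is a rectangle drawn with `<rect>`. Its stroke #000000 means score at S513, F2087. After flipping Y the toolpath is (86.755,123.207) → (143.628,123.207) → (143.628,52.621) → (86.755,52.621) → (86.755,123.207), returning to the start.

; Generated by LaserGRBL
G21
G90
G00 X151.719 Y66.462
M3 S271
G1 X28.986 Y37.481 F2662
G1 X128.809 Y162.391 F2662
G1 X151.719 Y66.462 F2662
M5
G00 X85.744 Y142.426
M3 S271
G1 X51.117 Y124.267 F2662
G1 X125.766 Y148.038 F2662
M5
G00 X71.803 Y137.888
M3 S513
G1 X130.560 Y70.481 F2087
G1 X64.876 Y12.082 F2087
G1 X147.480 Y117.492 F2087
G1 X53.609 Y176.854 F2087
G1 X120.365 Y20.472 F2087
M5
G00 X112.369 Y44.331
M3 S513
G1 X28.819 Y93.730 F2087
G1 X166.166 Y176.879 F2087
G1 X131.998 Y173.814 F2087
G1 X21.577 Y63.943 F2087
M5
G00 X146.857 Y17.767
M3 S513
G1 X146.422 Y72.230 F2087
G1 X143.607 Y168.925 F2087
G1 X130.463 Y206.330 F2087
M5
G00 X86.755 Y123.207
M3 S513
G1 X143.628 Y123.207 F2087
G1 X143.628 Y52.621 F2087
G1 X86.755 Y52.621 F2087
G1 X86.755 Y123.207 F2087
M5
G00 X0.000 Y0.000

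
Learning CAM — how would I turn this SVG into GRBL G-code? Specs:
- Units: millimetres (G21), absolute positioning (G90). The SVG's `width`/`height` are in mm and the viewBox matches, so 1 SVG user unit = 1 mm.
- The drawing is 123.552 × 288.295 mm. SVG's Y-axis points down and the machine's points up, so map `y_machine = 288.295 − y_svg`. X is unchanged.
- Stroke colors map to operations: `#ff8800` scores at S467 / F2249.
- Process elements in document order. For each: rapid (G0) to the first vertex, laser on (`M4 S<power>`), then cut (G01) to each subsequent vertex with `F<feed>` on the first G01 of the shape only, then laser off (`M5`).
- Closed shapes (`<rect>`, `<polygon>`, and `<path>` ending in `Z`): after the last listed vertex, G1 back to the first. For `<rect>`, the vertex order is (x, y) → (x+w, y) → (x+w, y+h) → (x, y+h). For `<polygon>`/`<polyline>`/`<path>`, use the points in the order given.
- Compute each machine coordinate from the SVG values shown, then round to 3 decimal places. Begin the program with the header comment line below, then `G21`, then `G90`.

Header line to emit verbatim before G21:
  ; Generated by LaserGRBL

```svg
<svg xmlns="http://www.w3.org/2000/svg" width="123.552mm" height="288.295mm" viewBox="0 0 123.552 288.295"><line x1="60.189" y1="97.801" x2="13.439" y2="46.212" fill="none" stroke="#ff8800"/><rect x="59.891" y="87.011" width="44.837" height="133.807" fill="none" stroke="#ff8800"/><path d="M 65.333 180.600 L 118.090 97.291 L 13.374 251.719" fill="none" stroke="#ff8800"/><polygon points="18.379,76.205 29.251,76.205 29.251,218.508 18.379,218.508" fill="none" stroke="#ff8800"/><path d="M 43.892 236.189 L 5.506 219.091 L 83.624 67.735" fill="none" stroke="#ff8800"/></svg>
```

; Generated by LaserGRBL
G21
G90
G0 X60.189 Y190.494
M4 S467
G01 X13.439 Y242.083 F2249
M5
G0 X59.891 Y201.284
M4 S467
G01 X104.728 Y201.284 F2249
G01 X104.728 Y67.477
G01 X59.891 Y67.477
G01 X59.891 Y201.284
M5
G0 X65.333 Y107.695
M4 S467
G01 X118.090 Y191.004 F2249
G01 X13.374 Y36.576
M5
G0 X18.379 Y212.090
M4 S467
G01 X29.251 Y212.090 F2249
G01 X29.251 Y69.787
G01 X18.379 Y69.787
G01 X18.379 Y212.090
M5
G0 X43.892 Y52.106
M4 S467
G01 X5.506 Y69.204 F2249
G01 X83.624 Y220.560
M5

Since the viewBox matches the mm dimensions, user units are millimetres directly. The only transform is the Y-flip y_m = 288.295 − y_svg.

Shape 1 is a line segment drawn with `<line>`. Its stroke #ff8800 means score at S467, F2249. After flipping Y the toolpath is (60.189,190.494) → (13.439,242.083).

Shape 2 is a rectangle drawn with `<rect>`. Its stroke #ff8800 means score at S467, F2249. After flipping Y the toolpath is (59.891,201.284) → (104.728,201.284) → (104.728,67.477) → (59.891,67.477) → (59.891,201.284), returning to the start.

Shape 3 is a open polyline drawn with `<path>`. Its stroke #ff8800 means score at S467, F2249. After flipping Y the toolpath is (65.333,107.695) → (118.090,191.004) → (13.374,36.576).

Shape 4 is a rectangle drawn with `<polygon>`. Its stroke #ff8800 means score at S467, F2249. After flipping Y the toolpath is (18.379,212.090) → (29.251,212.090) → (29.251,69.787) → (18.379,69.787) → (18.379,212.090), returning to the start.

Shape 5 is a open polyline drawn with `<path>`. Its stroke #ff8800 means score at S467, F2249. After flipping Y the toolpath is (43.892,52.106) → (5.506,69.204) → (83.624,220.560).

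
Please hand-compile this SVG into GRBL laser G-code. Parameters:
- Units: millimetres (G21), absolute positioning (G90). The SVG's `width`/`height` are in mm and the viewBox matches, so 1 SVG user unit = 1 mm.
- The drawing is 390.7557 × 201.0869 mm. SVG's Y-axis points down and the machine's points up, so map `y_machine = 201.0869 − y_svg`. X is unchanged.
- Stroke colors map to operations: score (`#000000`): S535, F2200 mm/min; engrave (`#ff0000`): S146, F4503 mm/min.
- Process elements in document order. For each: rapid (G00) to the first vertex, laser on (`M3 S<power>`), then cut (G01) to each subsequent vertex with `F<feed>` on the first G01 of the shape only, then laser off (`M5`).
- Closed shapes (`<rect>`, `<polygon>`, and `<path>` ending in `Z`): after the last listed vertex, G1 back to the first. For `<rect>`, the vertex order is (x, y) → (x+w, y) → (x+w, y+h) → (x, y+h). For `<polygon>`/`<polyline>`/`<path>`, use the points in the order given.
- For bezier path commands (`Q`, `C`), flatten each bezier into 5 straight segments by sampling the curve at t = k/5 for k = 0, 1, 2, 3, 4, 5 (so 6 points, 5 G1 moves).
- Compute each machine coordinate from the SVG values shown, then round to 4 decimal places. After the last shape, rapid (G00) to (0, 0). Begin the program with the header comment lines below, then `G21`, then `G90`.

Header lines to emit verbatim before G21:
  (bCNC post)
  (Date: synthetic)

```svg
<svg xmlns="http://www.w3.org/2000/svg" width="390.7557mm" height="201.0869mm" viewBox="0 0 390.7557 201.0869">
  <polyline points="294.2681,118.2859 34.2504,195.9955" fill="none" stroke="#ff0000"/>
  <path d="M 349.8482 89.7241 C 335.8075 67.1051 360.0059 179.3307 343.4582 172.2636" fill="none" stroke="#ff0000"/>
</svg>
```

1 u = 1 mm; y_m = 201.0869 − y.

[1] `<polyline>` line segment, #ff0000→engrave S146 F4503: (294.2681,82.8010) → (34.2504,5.0914)

[2] `<path>` cubic bezier, #ff0000→engrave S146 F4503: (349.8482,111.3628) → (345.3806,110.7859) → (346.2991,90.0450) → (348.8124,61.3385) → (349.1292,36.8651) → (343.4582,28.8233)

(bCNC post)
(Date: synthetic)
G21
G90
G00 X294.2681 Y82.8010
M3 S146
G01 X34.2504 Y5.0914 F4503
M5
G00 X349.8482 Y111.3628
M3 S146
G01 X345.3806 Y110.7859 F4503
G01 X346.2991 Y90.0450
G01 X348.8124 Y61.3385
G01 X349.1292 Y36.8651
G01 X343.4582 Y28.8233
M5
G00 X0.0000 Y0.0000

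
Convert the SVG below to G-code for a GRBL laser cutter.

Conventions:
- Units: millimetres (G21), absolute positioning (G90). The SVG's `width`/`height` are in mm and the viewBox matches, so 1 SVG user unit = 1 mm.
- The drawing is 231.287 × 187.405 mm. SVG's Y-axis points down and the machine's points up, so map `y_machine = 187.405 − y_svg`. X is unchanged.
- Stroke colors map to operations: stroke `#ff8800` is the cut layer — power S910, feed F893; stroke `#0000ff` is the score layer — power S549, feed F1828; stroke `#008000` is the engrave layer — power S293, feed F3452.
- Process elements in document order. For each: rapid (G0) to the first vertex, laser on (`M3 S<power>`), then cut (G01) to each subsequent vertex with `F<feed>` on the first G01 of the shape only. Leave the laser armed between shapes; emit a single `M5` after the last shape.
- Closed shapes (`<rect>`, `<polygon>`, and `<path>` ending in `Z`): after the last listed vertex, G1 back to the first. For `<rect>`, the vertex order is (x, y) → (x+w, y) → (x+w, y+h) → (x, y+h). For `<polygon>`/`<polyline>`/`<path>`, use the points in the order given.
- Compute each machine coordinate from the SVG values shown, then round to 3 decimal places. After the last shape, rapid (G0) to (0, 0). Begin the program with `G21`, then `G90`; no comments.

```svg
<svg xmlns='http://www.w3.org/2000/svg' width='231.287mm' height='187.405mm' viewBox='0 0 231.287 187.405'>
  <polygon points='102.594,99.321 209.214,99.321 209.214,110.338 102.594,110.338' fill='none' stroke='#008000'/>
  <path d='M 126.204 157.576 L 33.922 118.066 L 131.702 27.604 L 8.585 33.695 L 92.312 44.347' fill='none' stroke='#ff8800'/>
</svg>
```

G21
G90
G0 X102.594 Y88.084
M3 S293
G01 X209.214 Y88.084 F3452
G01 X209.214 Y77.067
G01 X102.594 Y77.067
G01 X102.594 Y88.084
G0 X126.204 Y29.829
M3 S910
G01 X33.922 Y69.339 F893
G01 X131.702 Y159.801
G01 X8.585 Y153.710
G01 X92.312 Y143.058
M5
G0 X0.000 Y0.000

1 u = 1 mm; y_m = 187.405 − y.

[1] `<polygon>` rectangle, #008000→engrave S293 F3452: (102.594,88.084) → (209.214,88.084) → (209.214,77.067) → (102.594,77.067) → (102.594,88.084) (closed)

[2] `<path>` open polyline, #ff8800→cut S910 F893: (126.204,29.829) → (33.922,69.339) → (131.702,159.801) → (8.585,153.710) → (92.312,143.058)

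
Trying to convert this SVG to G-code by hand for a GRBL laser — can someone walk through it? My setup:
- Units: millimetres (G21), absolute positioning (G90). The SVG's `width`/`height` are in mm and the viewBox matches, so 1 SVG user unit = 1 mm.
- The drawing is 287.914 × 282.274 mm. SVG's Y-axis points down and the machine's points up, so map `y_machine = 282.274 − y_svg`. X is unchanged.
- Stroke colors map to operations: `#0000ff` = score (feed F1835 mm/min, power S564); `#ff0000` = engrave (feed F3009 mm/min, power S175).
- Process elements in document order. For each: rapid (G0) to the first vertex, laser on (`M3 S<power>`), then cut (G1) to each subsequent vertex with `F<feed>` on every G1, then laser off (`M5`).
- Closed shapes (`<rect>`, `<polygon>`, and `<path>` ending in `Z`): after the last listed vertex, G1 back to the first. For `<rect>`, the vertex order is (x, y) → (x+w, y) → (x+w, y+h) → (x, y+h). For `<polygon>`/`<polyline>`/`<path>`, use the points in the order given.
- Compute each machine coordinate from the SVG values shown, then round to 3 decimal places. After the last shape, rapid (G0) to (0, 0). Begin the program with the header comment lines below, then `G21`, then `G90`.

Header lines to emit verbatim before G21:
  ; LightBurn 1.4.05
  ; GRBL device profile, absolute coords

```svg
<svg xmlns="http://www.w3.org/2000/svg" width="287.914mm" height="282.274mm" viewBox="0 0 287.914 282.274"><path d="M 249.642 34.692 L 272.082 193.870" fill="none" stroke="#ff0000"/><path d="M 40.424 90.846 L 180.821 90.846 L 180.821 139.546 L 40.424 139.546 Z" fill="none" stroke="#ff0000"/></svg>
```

; LightBurn 1.4.05
; GRBL device profile, absolute coords
G21
G90
G0 X249.642 Y247.582
M3 S175
G1 X272.082 Y88.404 F3009
M5
G0 X40.424 Y191.428
M3 S175
G1 X180.821 Y191.428 F3009
G1 X180.821 Y142.728 F3009
G1 X40.424 Y142.728 F3009
G1 X40.424 Y191.428 F3009
M5
G0 X0.000 Y0.000

Since the viewBox matches the mm dimensions, user units are millimetres directly. The only transform is the Y-flip y_m = 282.274 − y_svg.

Shape 1 is a line segment drawn with `<path>`. Its stroke #ff0000 means engrave at S175, F3009. After flipping Y the toolpath is (249.642,247.582) → (272.082,88.404).

Shape 2 is a rectangle drawn with `<path>`. Its stroke #ff0000 means engrave at S175, F3009. After flipping Y the toolpath is (40.424,191.428) → (180.821,191.428) → (180.821,142.728) → (40.424,142.728) → (40.424,191.428), returning to the start.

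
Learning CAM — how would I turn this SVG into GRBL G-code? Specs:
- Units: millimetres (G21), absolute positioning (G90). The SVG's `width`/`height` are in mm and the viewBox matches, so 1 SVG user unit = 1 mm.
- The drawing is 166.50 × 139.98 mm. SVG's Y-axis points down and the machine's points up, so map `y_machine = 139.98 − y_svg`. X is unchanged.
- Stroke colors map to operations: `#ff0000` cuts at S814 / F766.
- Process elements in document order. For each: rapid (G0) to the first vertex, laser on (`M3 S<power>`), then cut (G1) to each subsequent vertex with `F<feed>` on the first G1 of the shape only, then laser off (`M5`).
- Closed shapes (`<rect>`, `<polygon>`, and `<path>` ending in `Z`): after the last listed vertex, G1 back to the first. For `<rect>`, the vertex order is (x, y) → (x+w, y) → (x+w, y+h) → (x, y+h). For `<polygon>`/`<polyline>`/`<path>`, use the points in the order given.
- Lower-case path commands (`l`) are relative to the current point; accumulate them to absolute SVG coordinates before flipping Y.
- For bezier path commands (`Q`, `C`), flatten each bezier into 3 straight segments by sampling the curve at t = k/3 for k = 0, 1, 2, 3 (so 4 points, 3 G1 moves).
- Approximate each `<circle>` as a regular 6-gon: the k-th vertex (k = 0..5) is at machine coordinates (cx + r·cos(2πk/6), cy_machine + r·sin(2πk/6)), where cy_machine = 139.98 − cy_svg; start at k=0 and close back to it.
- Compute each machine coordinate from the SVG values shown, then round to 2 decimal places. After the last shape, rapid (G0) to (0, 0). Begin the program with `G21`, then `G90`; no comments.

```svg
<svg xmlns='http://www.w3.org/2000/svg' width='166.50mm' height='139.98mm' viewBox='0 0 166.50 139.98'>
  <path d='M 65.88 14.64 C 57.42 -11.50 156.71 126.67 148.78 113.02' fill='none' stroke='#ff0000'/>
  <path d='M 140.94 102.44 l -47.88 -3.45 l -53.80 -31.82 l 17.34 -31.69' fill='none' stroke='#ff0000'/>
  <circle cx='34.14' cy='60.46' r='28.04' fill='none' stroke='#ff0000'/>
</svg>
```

G21
G90
G0 X65.88 Y125.34
M3 S814
G1 X85.37 Y108.42 F766
G1 X128.93 Y52.21
G1 X148.78 Y26.96
M5
G0 X140.94 Y37.54
M3 S814
G1 X93.06 Y40.99 F766
G1 X39.26 Y72.81
G1 X56.60 Y104.50
M5
G0 X62.18 Y79.52
M3 S814
G1 X48.16 Y103.80 F766
G1 X20.12 Y103.80
G1 X6.10 Y79.52
G1 X20.12 Y55.24
G1 X48.16 Y55.24
G1 X62.18 Y79.52
M5
G0 X0.00 Y0.00

1 u = 1 mm; y_m = 139.98 − y.

[1] `<path>` cubic bezier, #ff0000→cut S814 F766: (65.88,125.34) → (85.37,108.42) → (128.93,52.21) → (148.78,26.96)

[2] `<path>` open polyline, #ff0000→cut S814 F766: (140.94,37.54) → (93.06,40.99) → (39.26,72.81) → (56.60,104.50)

[3] `<circle>` circle, #ff0000→cut S814 F766: (62.18,79.52) → (48.16,103.80) → (20.12,103.80) → (6.10,79.52) → (20.12,55.24) → (48.16,55.24) → (62.18,79.52) (closed)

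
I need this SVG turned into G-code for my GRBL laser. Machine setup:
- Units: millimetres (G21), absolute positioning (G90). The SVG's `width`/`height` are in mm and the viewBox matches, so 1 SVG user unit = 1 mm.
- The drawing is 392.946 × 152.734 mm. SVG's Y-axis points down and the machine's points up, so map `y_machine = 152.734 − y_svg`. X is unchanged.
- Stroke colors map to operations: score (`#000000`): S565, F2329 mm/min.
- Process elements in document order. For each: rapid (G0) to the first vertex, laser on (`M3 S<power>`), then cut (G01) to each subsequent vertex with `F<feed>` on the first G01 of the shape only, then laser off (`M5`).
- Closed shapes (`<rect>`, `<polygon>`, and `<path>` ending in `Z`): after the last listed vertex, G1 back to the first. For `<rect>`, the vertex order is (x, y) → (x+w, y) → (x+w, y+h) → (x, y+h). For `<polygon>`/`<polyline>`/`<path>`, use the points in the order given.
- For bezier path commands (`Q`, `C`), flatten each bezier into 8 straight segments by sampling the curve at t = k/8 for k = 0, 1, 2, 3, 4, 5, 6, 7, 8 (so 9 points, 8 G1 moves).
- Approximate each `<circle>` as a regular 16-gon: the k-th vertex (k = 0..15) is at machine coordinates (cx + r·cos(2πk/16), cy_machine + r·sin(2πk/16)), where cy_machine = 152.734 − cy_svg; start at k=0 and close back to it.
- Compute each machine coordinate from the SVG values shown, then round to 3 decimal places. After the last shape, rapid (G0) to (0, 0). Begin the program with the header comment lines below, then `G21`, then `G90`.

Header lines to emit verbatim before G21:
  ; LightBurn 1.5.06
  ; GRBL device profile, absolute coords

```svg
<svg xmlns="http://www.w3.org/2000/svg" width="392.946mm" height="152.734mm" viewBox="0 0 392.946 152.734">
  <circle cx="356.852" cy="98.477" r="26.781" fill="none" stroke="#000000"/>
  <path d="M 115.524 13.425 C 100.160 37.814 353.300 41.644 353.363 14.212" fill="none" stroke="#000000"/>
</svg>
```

; LightBurn 1.5.06
; GRBL device profile, absolute coords
G21
G90
G0 X383.633 Y54.257
M3 S565
G01 X381.594 Y64.506 F2329
G01 X375.789 Y73.194
G01 X367.101 Y78.999
G01 X356.852 Y81.038
G01 X346.603 Y78.999
G01 X337.915 Y73.194
G01 X332.110 Y64.506
G01 X330.071 Y54.257
G01 X332.110 Y44.008
G01 X337.915 Y35.320
G01 X346.603 Y29.515
G01 X356.852 Y27.476
G01 X367.101 Y29.515
G01 X375.789 Y35.320
G01 X381.594 Y44.008
G01 X383.633 Y54.257
M5
G0 X115.524 Y139.309
M3 S565
G01 X121.330 Y131.148 F2329
G01 X146.196 Y125.039
G01 X184.009 Y121.109
G01 X228.658 Y119.483
G01 X274.031 Y120.285
G01 X314.014 Y123.642
G01 X342.495 Y129.680
G01 X353.363 Y138.522
M5
G0 X0.000 Y0.000

1 u = 1 mm; y_m = 152.734 − y.

[1] `<circle>` circle, #000000→score S565 F2329: (383.633,54.257) → (381.594,64.506) → (375.789,73.194) → (367.101,78.999) → (356.852,81.038) → (346.603,78.999) → (337.915,73.194) → (332.110,64.506) → (330.071,54.257) → (332.110,44.008) → (337.915,35.320) → (346.603,29.515) → (356.852,27.476) → (367.101,29.515) → (375.789,35.320) → (381.594,44.008) → (383.633,54.257) (closed)

[2] `<path>` cubic bezier, #000000→score S565 F2329: (115.524,139.309) → (121.330,131.148) → (146.196,125.039) → (184.009,121.109) → (228.658,119.483) → (274.031,120.285) → (314.014,123.642) → (342.495,129.680) → (353.363,138.522)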